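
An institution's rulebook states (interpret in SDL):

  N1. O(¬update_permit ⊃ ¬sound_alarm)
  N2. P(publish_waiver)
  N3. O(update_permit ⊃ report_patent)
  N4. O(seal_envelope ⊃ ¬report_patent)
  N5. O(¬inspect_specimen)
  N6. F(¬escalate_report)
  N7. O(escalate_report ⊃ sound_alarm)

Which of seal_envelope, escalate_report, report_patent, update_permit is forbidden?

Premise 6 is F(¬escalate_report), i.e. O(escalate_report).
Applying K to premise 7 (O(escalate_report ⊃ sound_alarm)) and O(escalate_report) yields O(sound_alarm).
Premise 1 is O(¬update_permit ⊃ ¬sound_alarm); contrapositively O(sound_alarm ⊃ update_permit). Since O(sound_alarm) holds, K gives O(update_permit).
With premise 3, O(update_permit ⊃ report_patent), the K-axiom yields O(report_patent).
Premise 4 is O(seal_envelope ⊃ ¬report_patent); contrapositively O(report_patent ⊃ ¬seal_envelope). Since O(report_patent) holds, K gives O(¬seal_envelope).
So O(¬seal_envelope) holds, i.e. seal_envelope is forbidden. None of the other listed options is forbidden under the premises.

seal_envelope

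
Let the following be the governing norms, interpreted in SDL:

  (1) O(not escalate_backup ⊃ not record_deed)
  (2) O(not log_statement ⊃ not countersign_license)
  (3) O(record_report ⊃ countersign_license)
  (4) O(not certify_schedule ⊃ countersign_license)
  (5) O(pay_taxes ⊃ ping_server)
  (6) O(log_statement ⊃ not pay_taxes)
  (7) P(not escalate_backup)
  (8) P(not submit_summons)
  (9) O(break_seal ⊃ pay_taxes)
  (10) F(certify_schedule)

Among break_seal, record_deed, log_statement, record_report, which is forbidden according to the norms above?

Premise 10, F(certify_schedule), is equivalent to O(not certify_schedule).
From O(not certify_schedule) and premise 4, O(not certify_schedule ⊃ countersign_license), we obtain O(countersign_license).
Premise 2, O(not log_statement ⊃ not countersign_license), contraposes to O(countersign_license ⊃ log_statement); with O(countersign_license) we get O(log_statement).
From O(log_statement) and premise 6, O(log_statement ⊃ not pay_taxes), we obtain O(not pay_taxes).
The contrapositive of premise 9 (O(break_seal ⊃ pay_taxes)) is O(not pay_taxes ⊃ not break_seal), and O(not pay_taxes) is already established, so O(not break_seal).
So O(not break_seal) holds, i.e. break_seal is forbidden. None of the other listed options is forbidden under the premises.

break_seal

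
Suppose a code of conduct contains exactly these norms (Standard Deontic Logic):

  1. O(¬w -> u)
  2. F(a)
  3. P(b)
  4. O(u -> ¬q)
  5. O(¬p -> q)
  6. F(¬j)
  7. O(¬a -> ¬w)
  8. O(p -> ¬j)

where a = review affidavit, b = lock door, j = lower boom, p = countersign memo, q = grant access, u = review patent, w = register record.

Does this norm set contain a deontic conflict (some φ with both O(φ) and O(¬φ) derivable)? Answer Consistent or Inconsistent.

Premise 6 is F(¬j), i.e. O(j).
Premise 8 is O(p -> ¬j); contrapositively O(j -> ¬p). Since O(j) holds, K gives O(¬p).
Applying K to premise 5 (O(¬p -> q)) and O(¬p) yields O(q).
Premise 4, O(u -> ¬q), contraposes to O(q -> ¬u); with O(q) we get O(¬u).
Premise 1 is O(¬w -> u); contrapositively O(¬u -> w). Since O(¬u) holds, K gives O(w).
Premise 7, O(¬a -> ¬w), contraposes to O(w -> a); with O(w) we get O(a).
But premise 2, F(a), means O(¬a).
We now have both O(a) and O(¬a) — a is simultaneously obligatory and forbidden, violating the D-axiom.

Inconsistent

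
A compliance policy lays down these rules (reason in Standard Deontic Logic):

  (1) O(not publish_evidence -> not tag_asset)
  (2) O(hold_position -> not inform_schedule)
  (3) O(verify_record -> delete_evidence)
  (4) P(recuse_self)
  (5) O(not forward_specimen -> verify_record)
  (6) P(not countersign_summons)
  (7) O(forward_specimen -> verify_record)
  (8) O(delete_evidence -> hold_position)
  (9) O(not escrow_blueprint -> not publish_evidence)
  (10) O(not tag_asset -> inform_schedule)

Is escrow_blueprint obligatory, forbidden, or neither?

Obligatory

Premises 5 and 7 cover both cases: O(not forward_specimen -> verify_record) and O(forward_specimen -> verify_record). Since not forward_specimen ∨ forward_specimen is a tautology, O(verify_record) follows.
Premise 3 is O(verify_record -> delete_evidence); since O(verify_record), deontic closure gives O(delete_evidence).
With premise 8, O(delete_evidence -> hold_position), the K-axiom yields O(hold_position).
Applying K to premise 2 (O(hold_position -> not inform_schedule)) and O(hold_position) yields O(not inform_schedule).
Premise 10 is O(not tag_asset -> inform_schedule); contrapositively O(not inform_schedule -> tag_asset). Since O(not inform_schedule) holds, K gives O(tag_asset).
Premise 1 is O(not publish_evidence -> not tag_asset); contrapositively O(tag_asset -> publish_evidence). Since O(tag_asset) holds, K gives O(publish_evidence).
Premise 9, O(not escrow_blueprint -> not publish_evidence), contraposes to O(publish_evidence -> escrow_blueprint); with O(publish_evidence) we get O(escrow_blueprint).
Premises 4, 6 do not contribute to this derivation.
Hence escrow_blueprint is obligatory.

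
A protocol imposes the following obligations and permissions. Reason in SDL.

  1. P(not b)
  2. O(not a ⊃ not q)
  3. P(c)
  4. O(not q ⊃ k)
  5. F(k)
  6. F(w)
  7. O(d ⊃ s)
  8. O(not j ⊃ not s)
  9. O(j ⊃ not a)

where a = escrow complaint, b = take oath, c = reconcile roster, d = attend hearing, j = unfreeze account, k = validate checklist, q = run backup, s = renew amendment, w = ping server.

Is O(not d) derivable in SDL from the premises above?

Yes

Premise 5, F(k), is equivalent to O(not k).
Premise 4 is O(not q ⊃ k); contrapositively O(not k ⊃ q). Since O(not k) holds, K gives O(q).
Premise 2, O(not a ⊃ not q), contraposes to O(q ⊃ a); with O(q) we get O(a).
The contrapositive of premise 9 (O(j ⊃ not a)) is O(a ⊃ not j), and O(a) is already established, so O(not j).
From O(not j) and premise 8, O(not j ⊃ not s), we obtain O(not s).
The contrapositive of premise 7 (O(d ⊃ s)) is O(not s ⊃ not d), and O(not s) is already established, so O(not d).
Premises 1, 3, 6 do not contribute to this derivation.
So O(not d) follows.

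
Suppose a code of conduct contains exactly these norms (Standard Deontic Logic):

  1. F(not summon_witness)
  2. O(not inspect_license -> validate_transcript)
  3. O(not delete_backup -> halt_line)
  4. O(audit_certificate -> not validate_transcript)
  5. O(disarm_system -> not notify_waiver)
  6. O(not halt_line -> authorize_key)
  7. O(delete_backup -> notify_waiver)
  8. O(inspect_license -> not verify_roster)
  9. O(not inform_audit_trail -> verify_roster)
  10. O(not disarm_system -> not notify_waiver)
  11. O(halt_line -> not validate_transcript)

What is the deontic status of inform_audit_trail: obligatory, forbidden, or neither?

Premises 5 and 10 are O(disarm_system -> not notify_waiver) and O(not disarm_system -> not notify_waiver); every ideal world satisfies disarm_system or not disarm_system, so in either case not notify_waiver holds — hence O(not notify_waiver).
Premise 7, O(delete_backup -> notify_waiver), contraposes to O(not notify_waiver -> not delete_backup); with O(not notify_waiver) we get O(not delete_backup).
Premise 3 is O(not delete_backup -> halt_line); since O(not delete_backup), deontic closure gives O(halt_line).
With premise 11, O(halt_line -> not validate_transcript), the K-axiom yields O(not validate_transcript).
The contrapositive of premise 2 (O(not inspect_license -> validate_transcript)) is O(not validate_transcript -> inspect_license), and O(not validate_transcript) is already established, so O(inspect_license).
With premise 8, O(inspect_license -> not verify_roster), the K-axiom yields O(not verify_roster).
The contrapositive of premise 9 (O(not inform_audit_trail -> verify_roster)) is O(not verify_roster -> inform_audit_trail), and O(not verify_roster) is already established, so O(inform_audit_trail).
Premises 1, 4, 6 do not contribute to this derivation.
Hence inform_audit_trail is obligatory.

Obligatory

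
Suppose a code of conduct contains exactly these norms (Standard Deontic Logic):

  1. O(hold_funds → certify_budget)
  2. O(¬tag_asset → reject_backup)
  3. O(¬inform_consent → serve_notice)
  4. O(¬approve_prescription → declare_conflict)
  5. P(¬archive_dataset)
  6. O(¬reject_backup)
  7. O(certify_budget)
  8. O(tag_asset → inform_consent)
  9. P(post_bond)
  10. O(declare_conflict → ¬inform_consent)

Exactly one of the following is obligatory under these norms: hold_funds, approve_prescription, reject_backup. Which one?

approve_prescription

Premise 6 states O(¬reject_backup) outright.
Premise 2 is O(¬tag_asset → reject_backup); contrapositively O(¬reject_backup → tag_asset). Since O(¬reject_backup) holds, K gives O(tag_asset).
With premise 8, O(tag_asset → inform_consent), the K-axiom yields O(inform_consent).
Premise 10, O(declare_conflict → ¬inform_consent), contraposes to O(inform_consent → ¬declare_conflict); with O(inform_consent) we get O(¬declare_conflict).
The contrapositive of premise 4 (O(¬approve_prescription → declare_conflict)) is O(¬declare_conflict → approve_prescription), and O(¬declare_conflict) is already established, so O(approve_prescription).
So O(approve_prescription) holds — approve_prescription is obligatory. None of the other listed options is made obligatory by any chain of premises.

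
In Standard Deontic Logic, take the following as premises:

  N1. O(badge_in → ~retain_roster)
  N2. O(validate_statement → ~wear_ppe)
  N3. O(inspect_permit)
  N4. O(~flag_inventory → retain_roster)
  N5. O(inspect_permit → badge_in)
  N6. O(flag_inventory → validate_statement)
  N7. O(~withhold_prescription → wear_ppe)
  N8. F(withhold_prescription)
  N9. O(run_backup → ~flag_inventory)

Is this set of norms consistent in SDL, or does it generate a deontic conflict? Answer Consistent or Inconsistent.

Inconsistent

Premise 8, F(withhold_prescription), is equivalent to O(~withhold_prescription).
Applying K to premise 7 (O(~withhold_prescription → wear_ppe)) and O(~withhold_prescription) yields O(wear_ppe).
Premise 2, O(validate_statement → ~wear_ppe), contraposes to O(wear_ppe → ~validate_statement); with O(wear_ppe) we get O(~validate_statement).
The contrapositive of premise 6 (O(flag_inventory → validate_statement)) is O(~validate_statement → ~flag_inventory), and O(~validate_statement) is already established, so O(~flag_inventory).
From O(~flag_inventory) and premise 4, O(~flag_inventory → retain_roster), we obtain O(retain_roster).
Premise 1 is O(badge_in → ~retain_roster); contrapositively O(retain_roster → ~badge_in). Since O(retain_roster) holds, K gives O(~badge_in).
Premise 5 is O(inspect_permit → badge_in); contrapositively O(~badge_in → ~inspect_permit). Since O(~badge_in) holds, K gives O(~inspect_permit).
But premise 3 directly asserts O(inspect_permit).
We now have both O(~inspect_permit) and O(inspect_permit) — inspect_permit is simultaneously obligatory and forbidden, violating the D-axiom.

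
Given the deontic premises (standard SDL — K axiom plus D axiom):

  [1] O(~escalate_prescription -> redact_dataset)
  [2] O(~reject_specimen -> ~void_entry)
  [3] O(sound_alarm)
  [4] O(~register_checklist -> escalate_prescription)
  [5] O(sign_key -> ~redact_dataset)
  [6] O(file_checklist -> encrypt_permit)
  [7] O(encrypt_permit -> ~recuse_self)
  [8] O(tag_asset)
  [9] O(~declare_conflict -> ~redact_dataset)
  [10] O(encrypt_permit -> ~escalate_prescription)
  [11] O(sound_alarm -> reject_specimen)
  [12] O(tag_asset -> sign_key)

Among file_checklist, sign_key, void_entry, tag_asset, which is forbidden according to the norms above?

From premise 8 we have O(tag_asset).
From O(tag_asset) and premise 12, O(tag_asset -> sign_key), we obtain O(sign_key).
From O(sign_key) and premise 5, O(sign_key -> ~redact_dataset), we obtain O(~redact_dataset).
Premise 1, O(~escalate_prescription -> redact_dataset), contraposes to O(~redact_dataset -> escalate_prescription); with O(~redact_dataset) we get O(escalate_prescription).
Premise 10 is O(encrypt_permit -> ~escalate_prescription); contrapositively O(escalate_prescription -> ~encrypt_permit). Since O(escalate_prescription) holds, K gives O(~encrypt_permit).
The contrapositive of premise 6 (O(file_checklist -> encrypt_permit)) is O(~encrypt_permit -> ~file_checklist), and O(~encrypt_permit) is already established, so O(~file_checklist).
So O(~file_checklist) holds, i.e. file_checklist is forbidden. None of the other listed options is forbidden under the premises.

file_checklist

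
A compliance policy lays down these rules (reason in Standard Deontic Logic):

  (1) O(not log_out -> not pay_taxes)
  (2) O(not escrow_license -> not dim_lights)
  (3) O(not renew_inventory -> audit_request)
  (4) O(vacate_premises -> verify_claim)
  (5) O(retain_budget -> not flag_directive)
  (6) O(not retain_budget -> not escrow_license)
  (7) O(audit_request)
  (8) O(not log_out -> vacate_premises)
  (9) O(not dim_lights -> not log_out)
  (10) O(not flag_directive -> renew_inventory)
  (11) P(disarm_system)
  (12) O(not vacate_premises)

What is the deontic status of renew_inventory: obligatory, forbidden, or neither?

Obligatory

From premise 12 we have O(not vacate_premises).
Premise 8, O(not log_out -> vacate_premises), contraposes to O(not vacate_premises -> log_out); with O(not vacate_premises) we get O(log_out).
Premise 9 is O(not dim_lights -> not log_out); contrapositively O(log_out -> dim_lights). Since O(log_out) holds, K gives O(dim_lights).
The contrapositive of premise 2 (O(not escrow_license -> not dim_lights)) is O(dim_lights -> escrow_license), and O(dim_lights) is already established, so O(escrow_license).
Premise 6 is O(not retain_budget -> not escrow_license); contrapositively O(escrow_license -> retain_budget). Since O(escrow_license) holds, K gives O(retain_budget).
Applying K to premise 5 (O(retain_budget -> not flag_directive)) and O(retain_budget) yields O(not flag_directive).
From O(not flag_directive) and premise 10, O(not flag_directive -> renew_inventory), we obtain O(renew_inventory).
Premises 1, 3, 4, 7, 11 do not contribute to this derivation.
Hence renew_inventory is obligatory.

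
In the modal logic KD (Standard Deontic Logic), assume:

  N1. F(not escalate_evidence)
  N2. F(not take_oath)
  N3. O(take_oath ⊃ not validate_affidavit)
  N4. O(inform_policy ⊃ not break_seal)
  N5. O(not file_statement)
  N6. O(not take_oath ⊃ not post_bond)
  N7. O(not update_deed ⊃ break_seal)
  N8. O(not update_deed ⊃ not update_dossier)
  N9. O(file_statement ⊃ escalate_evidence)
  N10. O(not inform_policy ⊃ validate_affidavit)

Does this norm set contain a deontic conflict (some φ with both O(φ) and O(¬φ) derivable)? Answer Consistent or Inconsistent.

Consistent

Premise 9 is O(file_statement ⊃ escalate_evidence); even if O(escalate_evidence) held, inferring O(file_statement) would be affirming the consequent — invalid.
So O(file_statement) is not derivable, and the apparent clash with O(not file_statement) does not arise.
A world satisfying every obligation exists (e.g. break_seal=false, escalate_evidence=true, file_statement=false, inform_policy=true, post_bond=false, take_oath=true, update_deed=true, update_dossier=false, validate_affidavit=false); no atom is both obligatory and forbidden, so the set is consistent.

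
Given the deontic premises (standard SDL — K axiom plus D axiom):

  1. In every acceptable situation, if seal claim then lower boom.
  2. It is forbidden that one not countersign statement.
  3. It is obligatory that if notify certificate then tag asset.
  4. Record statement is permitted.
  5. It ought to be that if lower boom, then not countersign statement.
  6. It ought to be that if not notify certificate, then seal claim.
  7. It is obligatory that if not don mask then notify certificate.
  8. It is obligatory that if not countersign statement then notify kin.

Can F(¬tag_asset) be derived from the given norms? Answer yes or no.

Yes

Premise 2, F(¬countersign_statement), is equivalent to O(countersign_statement).
The contrapositive of premise 5 (O(lower_boom → ¬countersign_statement)) is O(countersign_statement → ¬lower_boom), and O(countersign_statement) is already established, so O(¬lower_boom).
Premise 1, O(seal_claim → lower_boom), contraposes to O(¬lower_boom → ¬seal_claim); with O(¬lower_boom) we get O(¬seal_claim).
Premise 6, O(¬notify_certificate → seal_claim), contraposes to O(¬seal_claim → notify_certificate); with O(¬seal_claim) we get O(notify_certificate).
From O(notify_certificate) and premise 3, O(notify_certificate → tag_asset), we obtain O(tag_asset).
Premises 4, 7, 8 do not contribute to this derivation.
So O(tag_asset) holds, i.e. F(¬tag_asset). The claim follows.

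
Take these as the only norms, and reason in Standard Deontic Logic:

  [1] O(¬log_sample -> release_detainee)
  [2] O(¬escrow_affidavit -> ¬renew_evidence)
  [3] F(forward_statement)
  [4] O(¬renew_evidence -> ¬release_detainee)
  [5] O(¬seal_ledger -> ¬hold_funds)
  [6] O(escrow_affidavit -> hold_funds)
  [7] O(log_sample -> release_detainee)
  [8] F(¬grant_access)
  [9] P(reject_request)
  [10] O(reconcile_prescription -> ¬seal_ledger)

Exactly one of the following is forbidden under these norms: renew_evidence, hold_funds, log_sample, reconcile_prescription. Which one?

Premises 7 and 1 are O(log_sample -> release_detainee) and O(¬log_sample -> release_detainee); every ideal world satisfies log_sample or ¬log_sample, so in either case release_detainee holds — hence O(release_detainee).
Premise 4, O(¬renew_evidence -> ¬release_detainee), contraposes to O(release_detainee -> renew_evidence); with O(release_detainee) we get O(renew_evidence).
The contrapositive of premise 2 (O(¬escrow_affidavit -> ¬renew_evidence)) is O(renew_evidence -> escrow_affidavit), and O(renew_evidence) is already established, so O(escrow_affidavit).
Applying K to premise 6 (O(escrow_affidavit -> hold_funds)) and O(escrow_affidavit) yields O(hold_funds).
Premise 5, O(¬seal_ledger -> ¬hold_funds), contraposes to O(hold_funds -> seal_ledger); with O(hold_funds) we get O(seal_ledger).
Premise 10 is O(reconcile_prescription -> ¬seal_ledger); contrapositively O(seal_ledger -> ¬reconcile_prescription). Since O(seal_ledger) holds, K gives O(¬reconcile_prescription).
So O(¬reconcile_prescription) holds, i.e. reconcile_prescription is forbidden. None of the other listed options is forbidden under the premises.

reconcile_prescription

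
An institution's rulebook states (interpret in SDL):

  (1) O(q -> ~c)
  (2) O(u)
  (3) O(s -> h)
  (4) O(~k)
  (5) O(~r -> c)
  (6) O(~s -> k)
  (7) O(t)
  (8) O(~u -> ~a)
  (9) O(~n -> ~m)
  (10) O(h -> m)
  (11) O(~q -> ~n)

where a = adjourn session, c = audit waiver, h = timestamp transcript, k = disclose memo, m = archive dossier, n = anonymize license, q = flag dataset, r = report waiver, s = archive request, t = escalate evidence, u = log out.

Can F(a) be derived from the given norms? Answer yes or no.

No

Premise 8 is O(~u -> ~a), but O(~u) is not derivable from the premises, so it does not yield O(~a).
No other premise forces O(~a). An ideal world satisfying every premise can still have a true, so F(a) is not derivable.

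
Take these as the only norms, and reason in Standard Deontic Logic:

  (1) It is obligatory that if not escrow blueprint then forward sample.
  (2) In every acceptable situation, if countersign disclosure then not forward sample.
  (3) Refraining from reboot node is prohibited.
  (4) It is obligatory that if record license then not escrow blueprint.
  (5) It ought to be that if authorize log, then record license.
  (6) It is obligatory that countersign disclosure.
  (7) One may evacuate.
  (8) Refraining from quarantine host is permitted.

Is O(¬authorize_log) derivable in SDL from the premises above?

Yes

Premise 6 gives O(countersign_disclosure).
Applying K to premise 2 (O(countersign_disclosure → ¬forward_sample)) and O(countersign_disclosure) yields O(¬forward_sample).
The contrapositive of premise 1 (O(¬escrow_blueprint → forward_sample)) is O(¬forward_sample → escrow_blueprint), and O(¬forward_sample) is already established, so O(escrow_blueprint).
The contrapositive of premise 4 (O(record_license → ¬escrow_blueprint)) is O(escrow_blueprint → ¬record_license), and O(escrow_blueprint) is already established, so O(¬record_license).
The contrapositive of premise 5 (O(authorize_log → record_license)) is O(¬record_license → ¬authorize_log), and O(¬record_license) is already established, so O(¬authorize_log).
Premises 3, 7, 8 do not contribute to this derivation.
So O(¬authorize_log) follows.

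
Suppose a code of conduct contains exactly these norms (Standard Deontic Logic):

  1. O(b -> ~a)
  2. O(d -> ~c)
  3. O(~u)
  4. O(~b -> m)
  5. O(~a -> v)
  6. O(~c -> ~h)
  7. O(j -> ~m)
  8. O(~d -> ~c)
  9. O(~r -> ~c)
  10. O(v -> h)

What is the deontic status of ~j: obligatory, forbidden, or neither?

Premises 2 and 8 are O(d -> ~c) and O(~d -> ~c); every ideal world satisfies d or ~d, so in either case ~c holds — hence O(~c).
With premise 6, O(~c -> ~h), the K-axiom yields O(~h).
Premise 10 is O(v -> h); contrapositively O(~h -> ~v). Since O(~h) holds, K gives O(~v).
Premise 5, O(~a -> v), contraposes to O(~v -> a); with O(~v) we get O(a).
Premise 1, O(b -> ~a), contraposes to O(a -> ~b); with O(a) we get O(~b).
Applying K to premise 4 (O(~b -> m)) and O(~b) yields O(m).
The contrapositive of premise 7 (O(j -> ~m)) is O(m -> ~j), and O(m) is already established, so O(~j).
Premises 3, 9 do not contribute to this derivation.
Hence ~j is obligatory.

Obligatory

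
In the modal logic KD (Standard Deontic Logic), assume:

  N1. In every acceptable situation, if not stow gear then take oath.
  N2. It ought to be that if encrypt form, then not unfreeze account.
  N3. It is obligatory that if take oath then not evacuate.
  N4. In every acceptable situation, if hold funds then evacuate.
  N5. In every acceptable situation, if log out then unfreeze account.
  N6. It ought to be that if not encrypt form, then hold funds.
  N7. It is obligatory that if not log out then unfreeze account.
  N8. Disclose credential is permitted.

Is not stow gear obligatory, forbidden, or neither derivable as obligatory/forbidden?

Forbidden

Premises 7 and 5 cover both cases: O(¬log_out → unfreeze_account) and O(log_out → unfreeze_account). Since ¬log_out ∨ log_out is a tautology, O(unfreeze_account) follows.
The contrapositive of premise 2 (O(encrypt_form → ¬unfreeze_account)) is O(unfreeze_account → ¬encrypt_form), and O(unfreeze_account) is already established, so O(¬encrypt_form).
From O(¬encrypt_form) and premise 6, O(¬encrypt_form → hold_funds), we obtain O(hold_funds).
With premise 4, O(hold_funds → evacuate), the K-axiom yields O(evacuate).
Premise 3 is O(take_oath → ¬evacuate); contrapositively O(evacuate → ¬take_oath). Since O(evacuate) holds, K gives O(¬take_oath).
The contrapositive of premise 1 (O(¬stow_gear → take_oath)) is O(¬take_oath → stow_gear), and O(¬take_oath) is already established, so O(stow_gear).
Premise 8 does not contribute to this derivation.
Thus O(stow_gear), which is F(¬stow_gear): ¬stow_gear is forbidden.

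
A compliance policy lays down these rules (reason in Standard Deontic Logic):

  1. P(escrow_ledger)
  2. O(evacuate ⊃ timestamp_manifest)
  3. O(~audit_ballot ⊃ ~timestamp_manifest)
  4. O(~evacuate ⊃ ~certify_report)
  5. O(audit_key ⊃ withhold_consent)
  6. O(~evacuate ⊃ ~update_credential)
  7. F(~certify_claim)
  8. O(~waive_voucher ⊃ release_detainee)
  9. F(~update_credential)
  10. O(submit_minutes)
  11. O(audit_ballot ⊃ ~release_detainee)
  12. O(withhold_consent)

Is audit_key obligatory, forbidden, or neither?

Neither

Premise 5 is O(audit_key ⊃ withhold_consent); even if O(withhold_consent) held, inferring O(audit_key) would be affirming the consequent — invalid.
No premise or chain of K-axiom applications forces O(audit_key), and none forces O(~audit_key). So audit_key is neither obligatory nor forbidden under these norms.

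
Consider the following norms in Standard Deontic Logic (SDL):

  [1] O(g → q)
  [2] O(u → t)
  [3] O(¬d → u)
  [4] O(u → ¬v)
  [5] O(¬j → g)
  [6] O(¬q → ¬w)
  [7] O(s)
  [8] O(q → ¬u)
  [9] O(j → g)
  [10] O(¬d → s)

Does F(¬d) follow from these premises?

Yes

Premises 5 and 9 are O(¬j → g) and O(j → g); every ideal world satisfies ¬j or j, so in either case g holds — hence O(g).
With premise 1, O(g → q), the K-axiom yields O(q).
Applying K to premise 8 (O(q → ¬u)) and O(q) yields O(¬u).
The contrapositive of premise 3 (O(¬d → u)) is O(¬u → d), and O(¬u) is already established, so O(d).
Premises 2, 4, 6, 7, 10 do not contribute to this derivation.
So O(d) holds, i.e. F(¬d). The claim follows.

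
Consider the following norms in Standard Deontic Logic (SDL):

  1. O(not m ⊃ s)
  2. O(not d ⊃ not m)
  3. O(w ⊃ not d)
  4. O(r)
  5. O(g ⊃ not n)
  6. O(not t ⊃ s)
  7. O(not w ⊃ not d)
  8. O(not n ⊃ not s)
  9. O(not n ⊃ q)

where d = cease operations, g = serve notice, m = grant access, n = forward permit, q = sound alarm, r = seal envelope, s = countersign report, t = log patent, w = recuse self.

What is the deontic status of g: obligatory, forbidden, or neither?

Premises 7 and 3 cover both cases: O(not w ⊃ not d) and O(w ⊃ not d). Since not w ∨ w is a tautology, O(not d) follows.
With premise 2, O(not d ⊃ not m), the K-axiom yields O(not m).
From O(not m) and premise 1, O(not m ⊃ s), we obtain O(s).
Premise 8 is O(not n ⊃ not s); contrapositively O(s ⊃ n). Since O(s) holds, K gives O(n).
Premise 5, O(g ⊃ not n), contraposes to O(n ⊃ not g); with O(n) we get O(not g).
Premises 4, 6, 9 do not contribute to this derivation.
Thus O(not g), which is F(g): g is forbidden.

Forbidden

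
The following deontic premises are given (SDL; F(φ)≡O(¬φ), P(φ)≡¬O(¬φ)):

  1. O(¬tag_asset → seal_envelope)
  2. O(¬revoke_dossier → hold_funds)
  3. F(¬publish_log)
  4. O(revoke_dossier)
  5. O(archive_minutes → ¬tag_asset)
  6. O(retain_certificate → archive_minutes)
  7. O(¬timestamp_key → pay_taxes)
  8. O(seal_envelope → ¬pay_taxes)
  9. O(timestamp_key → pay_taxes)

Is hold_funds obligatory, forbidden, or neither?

Premise 2 is O(¬revoke_dossier → hold_funds), but O(¬revoke_dossier) is not derivable from the premises, so it does not yield O(hold_funds).
No premise or chain of K-axiom applications forces O(hold_funds), and none forces O(¬hold_funds). So hold_funds is neither obligatory nor forbidden under these norms.

Neither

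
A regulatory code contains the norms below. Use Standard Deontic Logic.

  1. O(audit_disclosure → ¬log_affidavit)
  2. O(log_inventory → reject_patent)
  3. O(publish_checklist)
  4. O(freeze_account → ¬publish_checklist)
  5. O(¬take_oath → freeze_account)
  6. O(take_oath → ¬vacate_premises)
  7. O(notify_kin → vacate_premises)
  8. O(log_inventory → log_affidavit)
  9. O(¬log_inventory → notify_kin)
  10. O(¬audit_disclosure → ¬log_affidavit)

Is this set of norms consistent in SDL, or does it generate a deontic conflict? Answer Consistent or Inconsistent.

Inconsistent

Premises 1 and 10 cover both cases: O(audit_disclosure → ¬log_affidavit) and O(¬audit_disclosure → ¬log_affidavit). Since audit_disclosure ∨ ¬audit_disclosure is a tautology, O(¬log_affidavit) follows.
Premise 8 is O(log_inventory → log_affidavit); contrapositively O(¬log_affidavit → ¬log_inventory). Since O(¬log_affidavit) holds, K gives O(¬log_inventory).
Premise 9 is O(¬log_inventory → notify_kin); since O(¬log_inventory), deontic closure gives O(notify_kin).
Premise 7 is O(notify_kin → vacate_premises); since O(notify_kin), deontic closure gives O(vacate_premises).
Premise 6, O(take_oath → ¬vacate_premises), contraposes to O(vacate_premises → ¬take_oath); with O(vacate_premises) we get O(¬take_oath).
With premise 5, O(¬take_oath → freeze_account), the K-axiom yields O(freeze_account).
From O(freeze_account) and premise 4, O(freeze_account → ¬publish_checklist), we obtain O(¬publish_checklist).
However, premise 3 gives O(publish_checklist).
We now have both O(¬publish_checklist) and O(publish_checklist) — publish_checklist is simultaneously obligatory and forbidden, violating the D-axiom.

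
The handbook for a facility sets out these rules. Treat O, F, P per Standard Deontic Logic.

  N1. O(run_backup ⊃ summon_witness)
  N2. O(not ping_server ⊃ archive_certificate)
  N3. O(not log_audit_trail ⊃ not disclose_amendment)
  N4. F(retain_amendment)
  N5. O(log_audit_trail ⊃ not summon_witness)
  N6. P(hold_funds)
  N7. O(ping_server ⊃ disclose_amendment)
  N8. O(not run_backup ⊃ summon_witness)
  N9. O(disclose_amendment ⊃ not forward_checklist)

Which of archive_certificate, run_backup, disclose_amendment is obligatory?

archive_certificate

Premises 1 and 8 are O(run_backup ⊃ summon_witness) and O(not run_backup ⊃ summon_witness); every ideal world satisfies run_backup or not run_backup, so in either case summon_witness holds — hence O(summon_witness).
Premise 5 is O(log_audit_trail ⊃ not summon_witness); contrapositively O(summon_witness ⊃ not log_audit_trail). Since O(summon_witness) holds, K gives O(not log_audit_trail).
Premise 3 is O(not log_audit_trail ⊃ not disclose_amendment); since O(not log_audit_trail), deontic closure gives O(not disclose_amendment).
The contrapositive of premise 7 (O(ping_server ⊃ disclose_amendment)) is O(not disclose_amendment ⊃ not ping_server), and O(not disclose_amendment) is already established, so O(not ping_server).
Premise 2 is O(not ping_server ⊃ archive_certificate); since O(not ping_server), deontic closure gives O(archive_certificate).
So O(archive_certificate) holds — archive_certificate is obligatory. None of the other listed options is made obligatory by any chain of premises.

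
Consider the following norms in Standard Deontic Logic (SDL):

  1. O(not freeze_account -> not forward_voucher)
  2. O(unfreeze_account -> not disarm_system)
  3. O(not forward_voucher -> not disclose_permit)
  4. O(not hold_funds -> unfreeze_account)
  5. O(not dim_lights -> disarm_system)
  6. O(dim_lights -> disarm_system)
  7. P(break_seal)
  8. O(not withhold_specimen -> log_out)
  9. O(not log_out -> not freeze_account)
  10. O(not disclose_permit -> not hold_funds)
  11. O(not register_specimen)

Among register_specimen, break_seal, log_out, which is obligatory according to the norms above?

Premises 5 and 6 cover both cases: O(not dim_lights -> disarm_system) and O(dim_lights -> disarm_system). Since not dim_lights ∨ dim_lights is a tautology, O(disarm_system) follows.
Premise 2, O(unfreeze_account -> not disarm_system), contraposes to O(disarm_system -> not unfreeze_account); with O(disarm_system) we get O(not unfreeze_account).
Premise 4, O(not hold_funds -> unfreeze_account), contraposes to O(not unfreeze_account -> hold_funds); with O(not unfreeze_account) we get O(hold_funds).
Premise 10, O(not disclose_permit -> not hold_funds), contraposes to O(hold_funds -> disclose_permit); with O(hold_funds) we get O(disclose_permit).
Premise 3 is O(not forward_voucher -> not disclose_permit); contrapositively O(disclose_permit -> forward_voucher). Since O(disclose_permit) holds, K gives O(forward_voucher).
The contrapositive of premise 1 (O(not freeze_account -> not forward_voucher)) is O(forward_voucher -> freeze_account), and O(forward_voucher) is already established, so O(freeze_account).
Premise 9, O(not log_out -> not freeze_account), contraposes to O(freeze_account -> log_out); with O(freeze_account) we get O(log_out).
So O(log_out) holds — log_out is obligatory. None of the other listed options is made obligatory by any chain of premises.

log_out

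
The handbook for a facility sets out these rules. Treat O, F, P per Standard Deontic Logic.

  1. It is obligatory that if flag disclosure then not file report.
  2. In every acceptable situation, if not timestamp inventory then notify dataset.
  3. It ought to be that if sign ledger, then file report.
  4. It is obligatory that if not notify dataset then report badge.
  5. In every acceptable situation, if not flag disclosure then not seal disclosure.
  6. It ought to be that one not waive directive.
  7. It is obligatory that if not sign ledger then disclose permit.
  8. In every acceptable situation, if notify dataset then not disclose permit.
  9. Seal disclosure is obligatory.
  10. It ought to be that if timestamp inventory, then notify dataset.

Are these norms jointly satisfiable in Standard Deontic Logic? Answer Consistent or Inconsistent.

Inconsistent

By case analysis on timestamp_inventory: premise 10 gives O(timestamp_inventory → notify_dataset) and premise 2 gives O(¬timestamp_inventory → notify_dataset), so O(notify_dataset) either way.
Premise 8 is O(notify_dataset → ¬disclose_permit); since O(notify_dataset), deontic closure gives O(¬disclose_permit).
Premise 7 is O(¬sign_ledger → disclose_permit); contrapositively O(¬disclose_permit → sign_ledger). Since O(¬disclose_permit) holds, K gives O(sign_ledger).
With premise 3, O(sign_ledger → file_report), the K-axiom yields O(file_report).
Premise 1 is O(flag_disclosure → ¬file_report); contrapositively O(file_report → ¬flag_disclosure). Since O(file_report) holds, K gives O(¬flag_disclosure).
Premise 5 is O(¬flag_disclosure → ¬seal_disclosure); since O(¬flag_disclosure), deontic closure gives O(¬seal_disclosure).
Yet premise 9 states O(seal_disclosure).
We now have both O(¬seal_disclosure) and O(seal_disclosure) — seal_disclosure is simultaneously obligatory and forbidden, violating the D-axiom.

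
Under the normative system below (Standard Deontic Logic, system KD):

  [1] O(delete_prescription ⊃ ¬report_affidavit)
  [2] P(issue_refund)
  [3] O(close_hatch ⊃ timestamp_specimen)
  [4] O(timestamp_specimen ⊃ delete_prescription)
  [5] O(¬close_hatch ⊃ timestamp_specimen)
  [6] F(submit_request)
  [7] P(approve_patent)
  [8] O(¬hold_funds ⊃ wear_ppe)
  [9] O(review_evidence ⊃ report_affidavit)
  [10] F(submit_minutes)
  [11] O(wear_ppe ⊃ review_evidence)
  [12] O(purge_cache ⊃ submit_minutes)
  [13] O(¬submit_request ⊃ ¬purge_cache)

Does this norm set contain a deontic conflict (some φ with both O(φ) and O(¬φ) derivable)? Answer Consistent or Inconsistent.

Premise 12 is O(purge_cache ⊃ submit_minutes), but O(purge_cache) is not derivable from the premises, so it does not yield O(submit_minutes).
So O(submit_minutes) is not derivable, and the apparent clash with O(¬submit_minutes) does not arise.
A world satisfying every obligation exists (e.g. approve_patent=false, close_hatch=false, delete_prescription=true, hold_funds=true, issue_refund=false, purge_cache=false, report_affidavit=false, review_evidence=false, submit_minutes=false, submit_request=false, timestamp_specimen=true, wear_ppe=false); no atom is both obligatory and forbidden, so the set is consistent.

Consistent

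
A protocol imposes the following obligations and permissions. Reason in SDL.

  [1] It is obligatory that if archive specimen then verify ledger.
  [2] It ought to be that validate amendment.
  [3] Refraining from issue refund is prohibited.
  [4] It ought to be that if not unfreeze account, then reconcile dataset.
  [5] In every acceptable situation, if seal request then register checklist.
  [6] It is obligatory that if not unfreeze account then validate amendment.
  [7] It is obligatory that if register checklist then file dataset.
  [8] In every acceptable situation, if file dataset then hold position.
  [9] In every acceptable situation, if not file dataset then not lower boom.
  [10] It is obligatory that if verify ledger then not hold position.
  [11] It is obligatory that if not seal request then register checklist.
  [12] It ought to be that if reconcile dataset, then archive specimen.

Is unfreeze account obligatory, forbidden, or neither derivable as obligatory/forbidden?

Premises 5 and 11 are O(seal_request → register_checklist) and O(¬seal_request → register_checklist); every ideal world satisfies seal_request or ¬seal_request, so in either case register_checklist holds — hence O(register_checklist).
Premise 7 is O(register_checklist → file_dataset); since O(register_checklist), deontic closure gives O(file_dataset).
Premise 8 is O(file_dataset → hold_position); since O(file_dataset), deontic closure gives O(hold_position).
The contrapositive of premise 10 (O(verify_ledger → ¬hold_position)) is O(hold_position → ¬verify_ledger), and O(hold_position) is already established, so O(¬verify_ledger).
The contrapositive of premise 1 (O(archive_specimen → verify_ledger)) is O(¬verify_ledger → ¬archive_specimen), and O(¬verify_ledger) is already established, so O(¬archive_specimen).
The contrapositive of premise 12 (O(reconcile_dataset → archive_specimen)) is O(¬archive_specimen → ¬reconcile_dataset), and O(¬archive_specimen) is already established, so O(¬reconcile_dataset).
Premise 4 is O(¬unfreeze_account → reconcile_dataset); contrapositively O(¬reconcile_dataset → unfreeze_account). Since O(¬reconcile_dataset) holds, K gives O(unfreeze_account).
Premises 2, 3, 6, 9 do not contribute to this derivation.
Hence unfreeze_account is obligatory.

Obligatory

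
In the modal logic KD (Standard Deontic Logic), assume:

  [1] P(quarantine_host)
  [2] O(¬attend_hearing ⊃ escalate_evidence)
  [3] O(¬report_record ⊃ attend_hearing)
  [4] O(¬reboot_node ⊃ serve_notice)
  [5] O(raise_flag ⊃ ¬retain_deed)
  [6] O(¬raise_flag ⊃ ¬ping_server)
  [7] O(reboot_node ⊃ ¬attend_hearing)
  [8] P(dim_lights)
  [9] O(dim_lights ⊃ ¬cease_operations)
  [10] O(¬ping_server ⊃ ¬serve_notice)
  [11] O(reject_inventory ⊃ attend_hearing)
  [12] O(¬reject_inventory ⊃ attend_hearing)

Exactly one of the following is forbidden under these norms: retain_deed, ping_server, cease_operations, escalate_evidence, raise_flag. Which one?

retain_deed

Premises 11 and 12 cover both cases: O(reject_inventory ⊃ attend_hearing) and O(¬reject_inventory ⊃ attend_hearing). Since reject_inventory ∨ ¬reject_inventory is a tautology, O(attend_hearing) follows.
The contrapositive of premise 7 (O(reboot_node ⊃ ¬attend_hearing)) is O(attend_hearing ⊃ ¬reboot_node), and O(attend_hearing) is already established, so O(¬reboot_node).
From O(¬reboot_node) and premise 4, O(¬reboot_node ⊃ serve_notice), we obtain O(serve_notice).
Premise 10, O(¬ping_server ⊃ ¬serve_notice), contraposes to O(serve_notice ⊃ ping_server); with O(serve_notice) we get O(ping_server).
Premise 6 is O(¬raise_flag ⊃ ¬ping_server); contrapositively O(ping_server ⊃ raise_flag). Since O(ping_server) holds, K gives O(raise_flag).
Applying K to premise 5 (O(raise_flag ⊃ ¬retain_deed)) and O(raise_flag) yields O(¬retain_deed).
So O(¬retain_deed) holds, i.e. retain_deed is forbidden. None of the other listed options is forbidden under the premises.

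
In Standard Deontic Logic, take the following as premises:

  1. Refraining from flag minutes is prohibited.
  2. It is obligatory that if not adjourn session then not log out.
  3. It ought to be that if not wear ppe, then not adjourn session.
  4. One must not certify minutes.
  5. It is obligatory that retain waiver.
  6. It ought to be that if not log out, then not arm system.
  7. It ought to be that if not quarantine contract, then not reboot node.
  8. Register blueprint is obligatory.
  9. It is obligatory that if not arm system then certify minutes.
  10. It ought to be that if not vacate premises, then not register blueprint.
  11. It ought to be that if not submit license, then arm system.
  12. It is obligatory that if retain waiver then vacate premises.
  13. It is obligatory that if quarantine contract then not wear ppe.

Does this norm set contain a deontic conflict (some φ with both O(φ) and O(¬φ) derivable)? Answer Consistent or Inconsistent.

Consistent

Premise 10 is O(¬vacate_premises → ¬register_blueprint), but O(¬vacate_premises) is not derivable from the premises, so it does not yield O(¬register_blueprint).
So O(¬register_blueprint) is not derivable, and the apparent clash with O(register_blueprint) does not arise.
A world satisfying every obligation exists (e.g. adjourn_session=true, arm_system=true, certify_minutes=false, flag_minutes=true, log_out=true, quarantine_contract=false, reboot_node=false, register_blueprint=true, retain_waiver=true, submit_license=false, vacate_premises=true, wear_ppe=true); no atom is both obligatory and forbidden, so the set is consistent.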